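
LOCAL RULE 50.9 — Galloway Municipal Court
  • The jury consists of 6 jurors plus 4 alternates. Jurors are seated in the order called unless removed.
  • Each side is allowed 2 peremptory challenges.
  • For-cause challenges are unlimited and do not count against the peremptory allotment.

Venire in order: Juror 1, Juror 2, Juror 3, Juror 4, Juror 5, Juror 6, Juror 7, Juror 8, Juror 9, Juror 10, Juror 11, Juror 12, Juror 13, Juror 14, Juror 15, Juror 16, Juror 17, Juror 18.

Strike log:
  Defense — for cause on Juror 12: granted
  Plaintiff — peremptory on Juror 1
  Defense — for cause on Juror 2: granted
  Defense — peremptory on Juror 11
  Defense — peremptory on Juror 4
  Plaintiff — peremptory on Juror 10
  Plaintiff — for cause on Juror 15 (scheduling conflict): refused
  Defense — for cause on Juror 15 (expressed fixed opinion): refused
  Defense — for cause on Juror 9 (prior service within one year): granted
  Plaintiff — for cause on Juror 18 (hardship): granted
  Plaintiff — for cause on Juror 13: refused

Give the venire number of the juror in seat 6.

13

Removed: #1, #2, #4, #9, #10, #11, #12, #18. (#13, #15 stay — for-cause denied.)
Filling seats in venire order through position 6: #3, #5, #6, #7, #8, #13.
So seat 6 is #13.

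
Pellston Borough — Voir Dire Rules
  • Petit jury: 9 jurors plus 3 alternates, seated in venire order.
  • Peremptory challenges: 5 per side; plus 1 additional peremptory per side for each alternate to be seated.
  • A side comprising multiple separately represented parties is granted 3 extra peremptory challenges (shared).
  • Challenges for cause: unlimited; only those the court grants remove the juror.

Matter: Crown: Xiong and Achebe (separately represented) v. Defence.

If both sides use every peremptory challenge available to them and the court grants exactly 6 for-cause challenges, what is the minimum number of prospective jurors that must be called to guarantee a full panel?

Seats to fill: 9 + 3 alternates = 12.
Peremptories — Crown: 5 + 1×3 + 3 = 11; Defence: 5 + 1×3 = 8; total 19.
For-cause removals: 6.
Minimum venire: 12 + 19 + 6 = 37.

37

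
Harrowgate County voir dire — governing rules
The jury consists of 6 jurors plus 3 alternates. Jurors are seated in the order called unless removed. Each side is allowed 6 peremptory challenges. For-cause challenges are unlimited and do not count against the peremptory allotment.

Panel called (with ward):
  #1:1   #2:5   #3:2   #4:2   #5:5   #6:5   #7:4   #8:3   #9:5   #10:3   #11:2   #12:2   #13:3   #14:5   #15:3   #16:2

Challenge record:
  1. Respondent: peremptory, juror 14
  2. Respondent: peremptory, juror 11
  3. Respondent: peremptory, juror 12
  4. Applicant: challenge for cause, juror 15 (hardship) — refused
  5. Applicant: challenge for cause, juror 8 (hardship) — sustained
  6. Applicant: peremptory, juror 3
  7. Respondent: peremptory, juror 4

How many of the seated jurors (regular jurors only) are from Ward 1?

Removed: #3, #4, #8, #11, #12, #14.
Seated jurors 1–6: #1, #2, #5, #6, #7, #9 (alternates #10, #13, #15 not counted).
Of those, in Ward 1: #1 → 1.

1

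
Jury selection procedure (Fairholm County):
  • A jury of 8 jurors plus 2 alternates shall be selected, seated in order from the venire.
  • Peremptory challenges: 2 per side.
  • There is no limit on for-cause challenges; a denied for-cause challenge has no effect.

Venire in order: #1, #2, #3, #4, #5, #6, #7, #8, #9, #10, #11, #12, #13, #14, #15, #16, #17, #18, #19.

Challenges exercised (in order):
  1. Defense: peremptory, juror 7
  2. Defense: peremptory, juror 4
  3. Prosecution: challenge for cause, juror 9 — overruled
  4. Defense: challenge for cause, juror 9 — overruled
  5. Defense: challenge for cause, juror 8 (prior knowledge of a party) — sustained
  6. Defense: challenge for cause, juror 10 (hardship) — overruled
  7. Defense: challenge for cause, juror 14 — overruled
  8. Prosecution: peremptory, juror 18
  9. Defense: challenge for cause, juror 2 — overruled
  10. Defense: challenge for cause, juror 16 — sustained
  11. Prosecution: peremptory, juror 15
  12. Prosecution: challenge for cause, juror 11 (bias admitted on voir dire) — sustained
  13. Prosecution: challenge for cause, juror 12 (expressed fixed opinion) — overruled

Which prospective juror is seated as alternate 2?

Removed: #4, #7, #8, #11, #15, #16, #18. (#2, #9, #10, #12, #14 stay — for-cause denied.)
Seating in order: seats 1–8 → #1, #2, #3, #5, #6, #9, #10, #12; alternates → #13, #14.
So alternate 2 is #14.

14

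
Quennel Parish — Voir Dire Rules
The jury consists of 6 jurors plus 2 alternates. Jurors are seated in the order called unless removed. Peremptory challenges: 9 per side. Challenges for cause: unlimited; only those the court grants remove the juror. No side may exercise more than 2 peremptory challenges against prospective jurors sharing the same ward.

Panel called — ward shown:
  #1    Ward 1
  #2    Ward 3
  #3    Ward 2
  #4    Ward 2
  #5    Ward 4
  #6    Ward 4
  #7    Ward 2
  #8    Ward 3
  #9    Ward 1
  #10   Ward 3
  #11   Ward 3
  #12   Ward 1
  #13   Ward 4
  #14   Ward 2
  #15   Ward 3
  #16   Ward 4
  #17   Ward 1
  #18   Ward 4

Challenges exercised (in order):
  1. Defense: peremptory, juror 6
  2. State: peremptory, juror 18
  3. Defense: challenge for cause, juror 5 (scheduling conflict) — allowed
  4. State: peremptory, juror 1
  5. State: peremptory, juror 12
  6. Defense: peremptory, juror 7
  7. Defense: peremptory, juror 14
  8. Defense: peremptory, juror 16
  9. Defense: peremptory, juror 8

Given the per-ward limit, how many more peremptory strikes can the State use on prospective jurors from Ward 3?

2

State peremptories so far: #18, #1, #12 — 3 of 9 used, 6 left overall.
Against Ward 3: none yet — per-ward cap 2 leaves 2.
Binding limit: min(6, 2) = 2.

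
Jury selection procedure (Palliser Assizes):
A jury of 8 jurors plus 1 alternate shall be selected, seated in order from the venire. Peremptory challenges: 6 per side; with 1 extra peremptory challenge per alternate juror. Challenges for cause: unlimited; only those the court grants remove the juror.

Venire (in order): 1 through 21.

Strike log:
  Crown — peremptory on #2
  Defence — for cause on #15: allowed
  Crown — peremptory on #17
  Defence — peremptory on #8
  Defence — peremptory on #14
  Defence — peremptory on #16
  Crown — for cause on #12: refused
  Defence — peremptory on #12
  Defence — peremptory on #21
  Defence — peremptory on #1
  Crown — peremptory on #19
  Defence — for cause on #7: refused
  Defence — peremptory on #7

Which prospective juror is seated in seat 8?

Removed: #1, #2, #7, #8, #12, #14, #15, #16, #17, #19, #21.
Seating in order: seats 1–8 → #3, #4, #5, #6, #9, #10, #11, #13; alternates → #18.
So seat 8 is #13.

13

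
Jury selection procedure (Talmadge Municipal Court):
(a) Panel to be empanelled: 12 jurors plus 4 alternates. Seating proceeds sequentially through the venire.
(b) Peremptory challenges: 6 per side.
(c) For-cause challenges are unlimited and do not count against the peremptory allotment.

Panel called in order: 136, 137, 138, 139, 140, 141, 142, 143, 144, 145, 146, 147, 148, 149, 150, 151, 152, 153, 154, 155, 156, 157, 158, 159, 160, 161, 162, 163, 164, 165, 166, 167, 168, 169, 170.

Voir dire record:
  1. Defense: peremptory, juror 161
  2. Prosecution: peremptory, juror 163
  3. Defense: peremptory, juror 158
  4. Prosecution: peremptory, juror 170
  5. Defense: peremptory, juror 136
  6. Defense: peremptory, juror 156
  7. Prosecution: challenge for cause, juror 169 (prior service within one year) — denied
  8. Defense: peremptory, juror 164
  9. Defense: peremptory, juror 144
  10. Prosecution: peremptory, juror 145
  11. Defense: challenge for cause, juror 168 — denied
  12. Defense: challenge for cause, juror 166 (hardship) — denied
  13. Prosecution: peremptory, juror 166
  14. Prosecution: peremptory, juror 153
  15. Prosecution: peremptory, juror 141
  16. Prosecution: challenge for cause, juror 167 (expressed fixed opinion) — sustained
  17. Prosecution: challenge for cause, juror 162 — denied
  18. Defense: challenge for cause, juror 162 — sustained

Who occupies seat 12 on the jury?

Removed: #136, #141, #144, #145, #153, #156, #158, #161, #162, #163, #164, #166, #167, #170. (#168, #169 stay — for-cause denied.)
Seating in order: seats 1–12 → #137, #138, #139, #140, #142, #143, #146, #147, #148, #149, #150, #151; alternates → #152, #154, #155, #157.
So seat 12 is #151.

151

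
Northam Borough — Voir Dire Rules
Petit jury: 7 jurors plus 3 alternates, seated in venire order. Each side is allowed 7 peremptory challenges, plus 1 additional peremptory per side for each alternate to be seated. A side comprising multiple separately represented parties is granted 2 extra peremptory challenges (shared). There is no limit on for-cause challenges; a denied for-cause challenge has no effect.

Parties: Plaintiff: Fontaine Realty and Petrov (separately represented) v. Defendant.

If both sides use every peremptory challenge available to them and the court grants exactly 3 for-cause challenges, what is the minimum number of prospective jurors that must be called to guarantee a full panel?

35

Seats to fill: 7 + 3 alternates = 10.
Peremptories — Plaintiff: 7 + 1×3 + 2 = 12; Defendant: 7 + 1×3 = 10; total 22.
For-cause removals: 3.
Minimum venire: 10 + 22 + 3 = 35.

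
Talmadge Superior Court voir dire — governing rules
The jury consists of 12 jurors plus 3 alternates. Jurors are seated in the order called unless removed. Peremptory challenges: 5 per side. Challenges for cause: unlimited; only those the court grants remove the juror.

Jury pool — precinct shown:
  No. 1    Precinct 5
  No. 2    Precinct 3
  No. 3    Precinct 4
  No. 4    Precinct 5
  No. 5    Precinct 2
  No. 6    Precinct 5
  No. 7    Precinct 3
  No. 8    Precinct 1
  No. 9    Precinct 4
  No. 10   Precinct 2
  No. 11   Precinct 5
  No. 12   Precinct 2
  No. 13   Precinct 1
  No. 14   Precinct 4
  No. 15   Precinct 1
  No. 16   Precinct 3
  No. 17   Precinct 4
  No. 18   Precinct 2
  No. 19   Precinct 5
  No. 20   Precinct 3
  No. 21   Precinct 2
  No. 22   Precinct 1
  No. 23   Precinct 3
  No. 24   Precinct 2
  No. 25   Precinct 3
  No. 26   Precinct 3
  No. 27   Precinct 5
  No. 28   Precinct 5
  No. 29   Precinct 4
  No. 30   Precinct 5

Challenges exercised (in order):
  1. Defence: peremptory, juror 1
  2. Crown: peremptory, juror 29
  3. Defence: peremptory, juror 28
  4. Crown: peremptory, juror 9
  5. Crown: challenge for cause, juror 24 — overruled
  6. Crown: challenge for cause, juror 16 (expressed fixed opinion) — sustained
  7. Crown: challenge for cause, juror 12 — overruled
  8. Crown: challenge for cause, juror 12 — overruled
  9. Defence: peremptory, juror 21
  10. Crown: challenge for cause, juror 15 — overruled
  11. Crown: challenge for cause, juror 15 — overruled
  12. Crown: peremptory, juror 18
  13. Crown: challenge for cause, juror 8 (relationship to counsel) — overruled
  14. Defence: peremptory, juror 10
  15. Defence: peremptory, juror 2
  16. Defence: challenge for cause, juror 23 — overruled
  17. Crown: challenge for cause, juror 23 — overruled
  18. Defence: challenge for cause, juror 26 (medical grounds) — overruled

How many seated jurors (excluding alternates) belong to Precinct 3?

1

Removed: #1, #2, #9, #10, #16, #18, #21, #28, #29.
Seated jurors 1–12: #3, #4, #5, #6, #7, #8, #11, #12, #13, #14, #15, #17 (alternates #19, #20, #22 not counted).
Of those, in Precinct 3: #7 → 1.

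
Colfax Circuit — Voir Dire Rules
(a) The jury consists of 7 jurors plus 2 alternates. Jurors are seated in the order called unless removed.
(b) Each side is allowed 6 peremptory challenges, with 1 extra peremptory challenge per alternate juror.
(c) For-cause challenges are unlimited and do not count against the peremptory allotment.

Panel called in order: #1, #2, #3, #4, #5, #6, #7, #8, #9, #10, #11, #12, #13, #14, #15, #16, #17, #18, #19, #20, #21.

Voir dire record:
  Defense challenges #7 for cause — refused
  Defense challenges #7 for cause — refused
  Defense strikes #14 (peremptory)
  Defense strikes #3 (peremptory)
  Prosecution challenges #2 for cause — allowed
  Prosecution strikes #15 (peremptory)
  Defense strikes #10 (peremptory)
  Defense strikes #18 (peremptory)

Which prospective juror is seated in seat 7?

Removed: #2, #3, #10, #14, #15, #18. (#7 stays — for-cause denied.)
Seating in order: seats 1–7 → #1, #4, #5, #6, #7, #8, #9; alternates → #11, #12.
So seat 7 is #9.

9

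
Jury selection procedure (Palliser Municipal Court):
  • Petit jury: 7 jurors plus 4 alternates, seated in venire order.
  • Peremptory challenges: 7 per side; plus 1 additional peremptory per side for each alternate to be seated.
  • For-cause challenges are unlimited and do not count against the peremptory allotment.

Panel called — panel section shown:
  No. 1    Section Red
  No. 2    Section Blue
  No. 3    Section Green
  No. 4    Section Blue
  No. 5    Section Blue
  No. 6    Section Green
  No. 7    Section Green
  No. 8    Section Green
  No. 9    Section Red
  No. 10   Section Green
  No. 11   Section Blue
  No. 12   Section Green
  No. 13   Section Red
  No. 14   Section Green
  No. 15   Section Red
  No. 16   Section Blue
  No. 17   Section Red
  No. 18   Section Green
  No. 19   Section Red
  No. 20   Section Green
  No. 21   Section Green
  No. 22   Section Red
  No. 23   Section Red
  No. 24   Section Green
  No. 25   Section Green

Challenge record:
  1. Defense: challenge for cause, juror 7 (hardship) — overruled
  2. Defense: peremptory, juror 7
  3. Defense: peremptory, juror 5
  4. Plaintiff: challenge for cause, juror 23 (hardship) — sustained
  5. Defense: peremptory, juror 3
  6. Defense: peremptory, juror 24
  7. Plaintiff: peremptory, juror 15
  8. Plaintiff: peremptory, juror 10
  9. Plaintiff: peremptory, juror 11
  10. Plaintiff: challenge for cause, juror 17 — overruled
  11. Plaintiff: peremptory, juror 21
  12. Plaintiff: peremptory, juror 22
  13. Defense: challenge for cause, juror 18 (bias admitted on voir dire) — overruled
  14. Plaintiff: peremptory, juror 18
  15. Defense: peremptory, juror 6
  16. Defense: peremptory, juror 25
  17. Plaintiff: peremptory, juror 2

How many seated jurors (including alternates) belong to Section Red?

5

Removed: #2, #3, #5, #6, #7, #10, #11, #15, #18, #21, #22, #23, #24, #25.
Seated (11 incl. alternates): #1, #4, #8, #9, #12, #13, #14, #16, #17, #19, #20.
Of those, in Section Red: #1, #9, #13, #17, #19 → 5.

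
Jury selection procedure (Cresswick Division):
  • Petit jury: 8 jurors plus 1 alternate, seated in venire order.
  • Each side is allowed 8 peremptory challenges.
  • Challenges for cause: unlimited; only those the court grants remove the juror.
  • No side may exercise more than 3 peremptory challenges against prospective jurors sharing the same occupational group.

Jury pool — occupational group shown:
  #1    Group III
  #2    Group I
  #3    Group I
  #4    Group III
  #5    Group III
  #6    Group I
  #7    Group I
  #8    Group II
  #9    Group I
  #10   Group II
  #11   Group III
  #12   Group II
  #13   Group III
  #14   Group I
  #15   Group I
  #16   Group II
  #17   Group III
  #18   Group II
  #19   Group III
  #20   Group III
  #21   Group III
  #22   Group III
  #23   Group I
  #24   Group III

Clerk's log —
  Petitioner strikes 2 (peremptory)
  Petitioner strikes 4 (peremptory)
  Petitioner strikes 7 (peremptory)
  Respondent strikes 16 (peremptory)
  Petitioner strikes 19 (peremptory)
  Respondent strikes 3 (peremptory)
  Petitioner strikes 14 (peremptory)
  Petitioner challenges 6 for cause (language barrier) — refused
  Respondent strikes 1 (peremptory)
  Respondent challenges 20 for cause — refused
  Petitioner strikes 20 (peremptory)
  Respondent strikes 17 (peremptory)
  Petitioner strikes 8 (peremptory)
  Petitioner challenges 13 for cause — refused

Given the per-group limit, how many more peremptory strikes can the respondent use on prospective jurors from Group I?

Respondent peremptories so far: #16, #3, #1, #17 — 4 of 8 used, 4 left overall.
Against Group I: #3 — 1 used; per-group cap 3 leaves 2.
Binding limit: min(4, 2) = 2.

2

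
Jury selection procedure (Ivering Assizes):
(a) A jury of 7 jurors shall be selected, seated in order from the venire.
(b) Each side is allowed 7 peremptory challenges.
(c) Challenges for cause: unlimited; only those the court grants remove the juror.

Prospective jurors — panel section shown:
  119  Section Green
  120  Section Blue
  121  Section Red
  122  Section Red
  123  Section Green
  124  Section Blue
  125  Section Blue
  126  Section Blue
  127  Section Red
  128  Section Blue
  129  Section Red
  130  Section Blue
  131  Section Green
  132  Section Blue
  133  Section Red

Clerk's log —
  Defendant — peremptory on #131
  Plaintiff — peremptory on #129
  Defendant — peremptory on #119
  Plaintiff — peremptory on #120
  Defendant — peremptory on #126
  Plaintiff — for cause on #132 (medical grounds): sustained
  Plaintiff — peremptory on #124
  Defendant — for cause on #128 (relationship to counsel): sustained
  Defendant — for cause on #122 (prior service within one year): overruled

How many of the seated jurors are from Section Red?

Removed: #119, #120, #124, #126, #128, #129, #131, #132.
Seated jurors 1–7: #121, #122, #123, #125, #127, #130, #133.
Of those, in Section Red: #121, #122, #127, #133 → 4.

4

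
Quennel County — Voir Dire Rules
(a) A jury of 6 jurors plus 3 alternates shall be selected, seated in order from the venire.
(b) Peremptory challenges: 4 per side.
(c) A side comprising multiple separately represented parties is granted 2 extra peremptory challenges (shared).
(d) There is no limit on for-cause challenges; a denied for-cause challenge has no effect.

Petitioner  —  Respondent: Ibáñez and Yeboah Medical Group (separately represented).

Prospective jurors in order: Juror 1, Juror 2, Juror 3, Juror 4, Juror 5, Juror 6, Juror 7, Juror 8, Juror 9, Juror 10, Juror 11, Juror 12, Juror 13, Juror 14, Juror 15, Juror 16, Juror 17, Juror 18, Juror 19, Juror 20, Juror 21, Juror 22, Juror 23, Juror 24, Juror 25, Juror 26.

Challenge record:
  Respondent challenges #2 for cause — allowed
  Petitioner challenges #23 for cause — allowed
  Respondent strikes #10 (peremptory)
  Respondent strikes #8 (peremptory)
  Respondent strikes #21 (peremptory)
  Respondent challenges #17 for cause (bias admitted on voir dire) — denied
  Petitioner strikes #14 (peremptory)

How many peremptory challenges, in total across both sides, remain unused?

6

Petitioner allotment: 4. Respondent allotment: 4 base + 2 multi-party = 6.
Petitioner peremptories used: #14 — 1 (the for-cause on #23 doesn't count).
Respondent peremptories used: #10, #8, #21 — 3 (for-cause on #2, #17 don't count).
Remaining: (4 − 1) + (6 − 3) = 6.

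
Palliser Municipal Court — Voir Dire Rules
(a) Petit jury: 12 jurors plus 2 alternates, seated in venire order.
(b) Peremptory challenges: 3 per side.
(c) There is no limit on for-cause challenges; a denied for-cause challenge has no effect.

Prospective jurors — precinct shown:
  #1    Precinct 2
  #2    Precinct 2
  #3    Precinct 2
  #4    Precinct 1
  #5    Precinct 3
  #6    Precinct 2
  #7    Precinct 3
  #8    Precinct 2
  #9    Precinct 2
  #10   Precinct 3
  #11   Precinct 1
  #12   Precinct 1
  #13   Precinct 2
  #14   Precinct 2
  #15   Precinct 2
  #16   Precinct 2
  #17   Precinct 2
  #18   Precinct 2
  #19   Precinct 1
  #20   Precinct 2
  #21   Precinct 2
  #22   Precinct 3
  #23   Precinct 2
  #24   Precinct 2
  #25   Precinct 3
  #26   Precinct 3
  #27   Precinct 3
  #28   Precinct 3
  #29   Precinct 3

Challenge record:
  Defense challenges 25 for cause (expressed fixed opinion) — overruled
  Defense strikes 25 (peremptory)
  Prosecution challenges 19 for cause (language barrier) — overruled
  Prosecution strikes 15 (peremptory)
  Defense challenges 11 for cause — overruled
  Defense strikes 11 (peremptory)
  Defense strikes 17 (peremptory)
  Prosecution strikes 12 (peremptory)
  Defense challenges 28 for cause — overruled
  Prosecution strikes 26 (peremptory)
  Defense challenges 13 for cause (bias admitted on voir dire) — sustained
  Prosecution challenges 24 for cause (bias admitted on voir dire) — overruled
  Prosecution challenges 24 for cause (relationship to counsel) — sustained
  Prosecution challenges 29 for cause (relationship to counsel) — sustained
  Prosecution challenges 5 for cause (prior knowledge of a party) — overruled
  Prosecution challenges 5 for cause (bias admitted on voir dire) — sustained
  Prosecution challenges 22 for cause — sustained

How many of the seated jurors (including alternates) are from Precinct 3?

Removed: #5, #11, #12, #13, #15, #17, #22, #24, #25, #26, #29.
Seated (14 incl. alternates): #1, #2, #3, #4, #6, #7, #8, #9, #10, #14, #16, #18, #19, #20.
Of those, in Precinct 3: #7, #10 → 2.

2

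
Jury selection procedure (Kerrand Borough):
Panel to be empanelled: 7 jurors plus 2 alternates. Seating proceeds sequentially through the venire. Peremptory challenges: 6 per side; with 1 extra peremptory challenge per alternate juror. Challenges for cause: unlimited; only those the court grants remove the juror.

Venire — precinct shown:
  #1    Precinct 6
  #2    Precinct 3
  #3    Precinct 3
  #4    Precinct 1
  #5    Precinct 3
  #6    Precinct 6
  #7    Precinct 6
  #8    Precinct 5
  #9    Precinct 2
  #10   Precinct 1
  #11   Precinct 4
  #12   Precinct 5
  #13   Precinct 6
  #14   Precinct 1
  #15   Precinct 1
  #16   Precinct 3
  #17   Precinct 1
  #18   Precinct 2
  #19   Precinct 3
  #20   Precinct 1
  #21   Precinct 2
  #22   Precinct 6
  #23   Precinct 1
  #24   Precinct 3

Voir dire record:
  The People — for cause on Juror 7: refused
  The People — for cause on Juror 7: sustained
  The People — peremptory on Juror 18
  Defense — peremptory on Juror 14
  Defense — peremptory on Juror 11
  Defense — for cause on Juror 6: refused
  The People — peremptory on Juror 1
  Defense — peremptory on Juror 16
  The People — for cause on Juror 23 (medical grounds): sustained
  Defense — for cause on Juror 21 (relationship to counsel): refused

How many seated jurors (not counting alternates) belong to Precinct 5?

1

Removed: #1, #7, #11, #14, #16, #18, #23.
Seated jurors 1–7: #2, #3, #4, #5, #6, #8, #9 (alternates #10, #12 not counted).
Of those, in Precinct 5: #8 → 1.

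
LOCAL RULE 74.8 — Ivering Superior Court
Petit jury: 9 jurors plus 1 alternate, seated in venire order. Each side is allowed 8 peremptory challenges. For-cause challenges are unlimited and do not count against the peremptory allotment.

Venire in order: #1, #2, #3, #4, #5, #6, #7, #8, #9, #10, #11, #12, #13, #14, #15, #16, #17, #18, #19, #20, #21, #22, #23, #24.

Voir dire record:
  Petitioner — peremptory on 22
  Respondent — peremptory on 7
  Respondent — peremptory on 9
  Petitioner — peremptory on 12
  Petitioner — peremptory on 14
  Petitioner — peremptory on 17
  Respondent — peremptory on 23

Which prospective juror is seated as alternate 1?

Removed: #7, #9, #12, #14, #17, #22, #23.
Seating in order: seats 1–9 → #1, #2, #3, #4, #5, #6, #8, #10, #11; alternates → #13.
So alternate 1 is #13.

13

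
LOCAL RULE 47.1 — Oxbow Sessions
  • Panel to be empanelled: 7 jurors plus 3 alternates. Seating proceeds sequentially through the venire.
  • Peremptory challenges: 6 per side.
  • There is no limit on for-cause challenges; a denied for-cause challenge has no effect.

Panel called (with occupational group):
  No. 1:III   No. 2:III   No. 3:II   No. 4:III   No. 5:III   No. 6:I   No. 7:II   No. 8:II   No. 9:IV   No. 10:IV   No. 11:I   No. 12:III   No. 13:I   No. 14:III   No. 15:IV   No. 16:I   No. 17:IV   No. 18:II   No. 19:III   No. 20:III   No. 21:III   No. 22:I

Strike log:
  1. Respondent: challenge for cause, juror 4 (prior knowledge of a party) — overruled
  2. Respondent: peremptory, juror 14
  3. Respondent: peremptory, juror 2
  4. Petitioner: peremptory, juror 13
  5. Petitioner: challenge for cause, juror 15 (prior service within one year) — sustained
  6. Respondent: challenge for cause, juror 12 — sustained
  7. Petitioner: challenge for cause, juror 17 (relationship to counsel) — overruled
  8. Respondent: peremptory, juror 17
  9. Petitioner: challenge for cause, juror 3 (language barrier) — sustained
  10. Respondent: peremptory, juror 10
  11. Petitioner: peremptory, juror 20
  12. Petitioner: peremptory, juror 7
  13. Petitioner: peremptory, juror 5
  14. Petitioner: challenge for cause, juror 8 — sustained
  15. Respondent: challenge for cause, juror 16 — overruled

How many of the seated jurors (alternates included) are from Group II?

Removed: #2, #3, #5, #7, #8, #10, #12, #13, #14, #15, #17, #20.
Seated (10 incl. alternates): #1, #4, #6, #9, #11, #16, #18, #19, #21, #22.
Of those, in Group II: #18 → 1.

1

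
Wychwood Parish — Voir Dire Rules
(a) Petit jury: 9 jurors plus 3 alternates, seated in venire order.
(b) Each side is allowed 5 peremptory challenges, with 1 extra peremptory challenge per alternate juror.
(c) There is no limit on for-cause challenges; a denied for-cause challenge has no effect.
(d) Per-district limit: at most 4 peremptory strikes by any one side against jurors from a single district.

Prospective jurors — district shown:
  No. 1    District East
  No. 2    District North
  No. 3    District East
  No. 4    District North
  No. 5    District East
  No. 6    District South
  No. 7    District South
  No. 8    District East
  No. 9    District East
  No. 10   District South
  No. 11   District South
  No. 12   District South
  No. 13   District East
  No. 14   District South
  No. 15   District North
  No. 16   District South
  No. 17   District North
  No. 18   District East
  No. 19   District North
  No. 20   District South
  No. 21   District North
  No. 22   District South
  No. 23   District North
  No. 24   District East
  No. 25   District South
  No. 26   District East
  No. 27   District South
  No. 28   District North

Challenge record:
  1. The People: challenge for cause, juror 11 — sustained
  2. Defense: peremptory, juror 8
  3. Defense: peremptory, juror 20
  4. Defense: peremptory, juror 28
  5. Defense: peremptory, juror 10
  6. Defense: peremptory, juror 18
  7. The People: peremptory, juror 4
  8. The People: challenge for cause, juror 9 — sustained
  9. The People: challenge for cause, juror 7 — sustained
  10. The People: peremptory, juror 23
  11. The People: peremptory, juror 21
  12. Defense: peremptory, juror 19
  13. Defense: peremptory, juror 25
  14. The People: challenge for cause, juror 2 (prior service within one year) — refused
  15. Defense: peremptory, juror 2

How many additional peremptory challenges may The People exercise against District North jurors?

1

The People peremptories so far: #4, #23, #21 — 3 of 8 used, 5 left overall.
Against District North: #4, #23, #21 — 3 used; per-district cap 4 leaves 1.
Binding limit: min(5, 1) = 1.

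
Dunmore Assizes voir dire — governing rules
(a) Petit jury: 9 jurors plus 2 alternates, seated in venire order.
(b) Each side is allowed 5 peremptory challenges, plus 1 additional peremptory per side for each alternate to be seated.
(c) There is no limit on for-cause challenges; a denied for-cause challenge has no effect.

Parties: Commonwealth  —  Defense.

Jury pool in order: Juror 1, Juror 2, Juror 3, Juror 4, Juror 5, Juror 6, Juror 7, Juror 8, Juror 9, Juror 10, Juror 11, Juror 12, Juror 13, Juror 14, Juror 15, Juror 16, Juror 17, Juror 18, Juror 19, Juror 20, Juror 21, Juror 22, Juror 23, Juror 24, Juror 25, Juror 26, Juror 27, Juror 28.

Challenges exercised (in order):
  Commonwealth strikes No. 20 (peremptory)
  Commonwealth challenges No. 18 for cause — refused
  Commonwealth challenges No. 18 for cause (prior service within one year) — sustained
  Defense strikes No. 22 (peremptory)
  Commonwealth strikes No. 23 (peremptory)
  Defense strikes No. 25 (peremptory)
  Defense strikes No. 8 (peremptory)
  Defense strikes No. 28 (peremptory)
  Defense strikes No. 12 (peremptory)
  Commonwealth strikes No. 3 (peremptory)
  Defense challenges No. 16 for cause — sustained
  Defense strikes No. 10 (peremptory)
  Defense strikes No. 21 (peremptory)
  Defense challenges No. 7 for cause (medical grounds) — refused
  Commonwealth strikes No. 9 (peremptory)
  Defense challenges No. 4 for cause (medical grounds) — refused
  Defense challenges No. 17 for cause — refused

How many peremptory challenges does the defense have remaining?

0

Defense allotment: 5 base + 1 × 2 alternates = 7.
Defense peremptories used: #22, #25, #8, #28, #12, #10, #21 — 7 (for-cause on #16, #7, #4, #17 don't count).
Remaining: 7 − 7 = 0.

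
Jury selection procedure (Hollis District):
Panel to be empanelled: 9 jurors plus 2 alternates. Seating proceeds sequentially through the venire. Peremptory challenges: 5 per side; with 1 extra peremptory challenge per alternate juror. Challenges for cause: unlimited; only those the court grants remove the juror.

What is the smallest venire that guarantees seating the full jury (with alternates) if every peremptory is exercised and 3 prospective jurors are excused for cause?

28

Seats to fill: 9 + 2 alternates = 11.
Peremptories: 5 + 1×2 = 7 per side × 2 sides = 14.
For-cause removals: 3.
Minimum venire: 11 + 14 + 3 = 28.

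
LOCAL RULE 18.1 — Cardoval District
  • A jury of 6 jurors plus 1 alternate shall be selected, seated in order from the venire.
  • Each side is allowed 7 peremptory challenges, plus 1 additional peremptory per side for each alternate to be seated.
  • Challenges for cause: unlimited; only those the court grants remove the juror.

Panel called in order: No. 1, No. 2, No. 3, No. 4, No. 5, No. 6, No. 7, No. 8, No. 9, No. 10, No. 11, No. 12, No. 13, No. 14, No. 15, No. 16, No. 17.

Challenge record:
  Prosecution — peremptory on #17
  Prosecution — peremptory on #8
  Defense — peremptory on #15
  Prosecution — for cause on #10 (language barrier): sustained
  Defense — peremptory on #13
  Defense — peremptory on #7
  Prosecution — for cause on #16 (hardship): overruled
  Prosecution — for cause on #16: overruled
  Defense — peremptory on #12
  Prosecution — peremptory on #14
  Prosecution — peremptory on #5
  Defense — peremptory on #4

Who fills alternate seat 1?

16

Removed: #4, #5, #7, #8, #10, #12, #13, #14, #15, #17. (#16 stays — for-cause denied.)
Filling seats in venire order through position 7: #1, #2, #3, #6, #9, #11, #16.
So alternate 1 is #16.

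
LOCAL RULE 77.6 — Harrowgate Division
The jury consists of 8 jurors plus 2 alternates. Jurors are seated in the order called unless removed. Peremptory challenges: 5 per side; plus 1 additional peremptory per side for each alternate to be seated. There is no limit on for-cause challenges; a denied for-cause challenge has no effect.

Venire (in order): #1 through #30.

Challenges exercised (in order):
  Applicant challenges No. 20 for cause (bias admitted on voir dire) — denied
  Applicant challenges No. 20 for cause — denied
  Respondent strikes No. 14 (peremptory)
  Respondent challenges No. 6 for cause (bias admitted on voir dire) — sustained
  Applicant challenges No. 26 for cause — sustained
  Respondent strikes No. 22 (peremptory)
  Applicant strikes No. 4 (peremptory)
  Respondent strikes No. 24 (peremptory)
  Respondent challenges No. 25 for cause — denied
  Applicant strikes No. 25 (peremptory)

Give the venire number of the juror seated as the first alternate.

11

Removed: #4, #6, #14, #22, #24, #25, #26. (#20 stays — for-cause denied.)
Filling seats in venire order through position 9: #1, #2, #3, #5, #7, #8, #9, #10, #11.
So alternate 1 is #11.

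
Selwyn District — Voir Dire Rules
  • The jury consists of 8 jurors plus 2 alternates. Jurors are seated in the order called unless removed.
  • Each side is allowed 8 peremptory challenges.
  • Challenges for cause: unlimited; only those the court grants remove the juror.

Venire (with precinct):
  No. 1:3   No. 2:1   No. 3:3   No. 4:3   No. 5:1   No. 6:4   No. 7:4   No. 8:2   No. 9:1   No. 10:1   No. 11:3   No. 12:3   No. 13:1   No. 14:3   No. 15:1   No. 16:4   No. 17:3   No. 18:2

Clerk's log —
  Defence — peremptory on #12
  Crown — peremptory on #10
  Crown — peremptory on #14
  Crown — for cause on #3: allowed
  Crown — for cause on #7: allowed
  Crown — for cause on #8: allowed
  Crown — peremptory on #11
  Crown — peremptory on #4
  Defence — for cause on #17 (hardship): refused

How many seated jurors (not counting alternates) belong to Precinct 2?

0

Removed: #3, #4, #7, #8, #10, #11, #12, #14.
Seated jurors 1–8: #1, #2, #5, #6, #9, #13, #15, #16 (alternates #17, #18 not counted).
None of those are in Precinct 2 → 0.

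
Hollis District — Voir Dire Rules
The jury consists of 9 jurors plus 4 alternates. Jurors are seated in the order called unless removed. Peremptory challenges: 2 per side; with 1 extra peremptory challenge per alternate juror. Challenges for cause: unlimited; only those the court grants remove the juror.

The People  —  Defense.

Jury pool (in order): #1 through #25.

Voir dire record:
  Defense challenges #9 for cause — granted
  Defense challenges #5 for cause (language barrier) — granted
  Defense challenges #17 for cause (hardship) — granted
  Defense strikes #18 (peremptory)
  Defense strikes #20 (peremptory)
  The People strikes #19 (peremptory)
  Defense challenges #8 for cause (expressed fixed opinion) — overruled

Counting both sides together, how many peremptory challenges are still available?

The People allotment: 2 base + 1 × 4 alternates = 6. Defense allotment: 2 base + 1 × 4 alternates = 6.
The People peremptories used: #19 — 1.
Defense peremptories used: #18, #20 — 2 (for-cause on #9, #5, #17, #8 don't count).
Remaining: (6 − 1) + (6 − 2) = 9.

9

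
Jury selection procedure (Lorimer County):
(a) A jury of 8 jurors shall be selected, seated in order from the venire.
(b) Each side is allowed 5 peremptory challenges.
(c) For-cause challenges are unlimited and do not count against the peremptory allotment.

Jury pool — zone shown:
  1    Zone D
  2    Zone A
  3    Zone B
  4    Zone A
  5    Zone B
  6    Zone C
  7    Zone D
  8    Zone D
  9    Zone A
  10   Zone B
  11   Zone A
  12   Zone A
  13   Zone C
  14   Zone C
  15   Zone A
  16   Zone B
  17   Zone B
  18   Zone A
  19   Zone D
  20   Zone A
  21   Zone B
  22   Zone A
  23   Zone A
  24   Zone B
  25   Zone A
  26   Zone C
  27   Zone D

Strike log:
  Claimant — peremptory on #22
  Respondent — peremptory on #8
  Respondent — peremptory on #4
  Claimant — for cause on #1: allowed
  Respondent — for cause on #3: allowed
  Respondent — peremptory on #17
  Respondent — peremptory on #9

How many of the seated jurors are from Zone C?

Removed: #1, #3, #4, #8, #9, #17, #22.
Seated jurors 1–8: #2, #5, #6, #7, #10, #11, #12, #13.
Of those, in Zone C: #6, #13 → 2.

2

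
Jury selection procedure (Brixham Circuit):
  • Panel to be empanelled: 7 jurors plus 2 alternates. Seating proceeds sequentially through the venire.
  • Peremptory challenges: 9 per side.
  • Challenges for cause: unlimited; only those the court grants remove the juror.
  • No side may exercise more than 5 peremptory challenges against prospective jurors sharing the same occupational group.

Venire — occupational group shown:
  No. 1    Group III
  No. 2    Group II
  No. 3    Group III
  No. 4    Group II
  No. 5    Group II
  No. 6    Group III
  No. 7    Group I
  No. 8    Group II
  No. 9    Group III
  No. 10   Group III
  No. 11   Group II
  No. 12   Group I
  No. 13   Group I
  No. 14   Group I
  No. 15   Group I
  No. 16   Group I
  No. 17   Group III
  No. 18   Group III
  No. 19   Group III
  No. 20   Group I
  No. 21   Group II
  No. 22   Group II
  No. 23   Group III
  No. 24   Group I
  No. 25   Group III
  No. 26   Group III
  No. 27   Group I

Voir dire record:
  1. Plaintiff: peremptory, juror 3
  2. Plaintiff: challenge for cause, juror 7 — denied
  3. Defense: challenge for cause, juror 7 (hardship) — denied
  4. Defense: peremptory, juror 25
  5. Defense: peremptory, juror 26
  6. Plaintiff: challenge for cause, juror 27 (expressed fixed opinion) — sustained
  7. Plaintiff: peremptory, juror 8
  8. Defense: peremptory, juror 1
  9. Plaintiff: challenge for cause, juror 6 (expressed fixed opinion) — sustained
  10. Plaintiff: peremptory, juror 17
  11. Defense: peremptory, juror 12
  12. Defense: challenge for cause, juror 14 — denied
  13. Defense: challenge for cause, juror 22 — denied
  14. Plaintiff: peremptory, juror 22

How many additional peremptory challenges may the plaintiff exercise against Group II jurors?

3

Plaintiff peremptories so far: #3, #8, #17, #22 — 4 of 9 used, 5 left overall.
Against Group II: #8, #22 — 2 used; per-group cap 5 leaves 3.
Binding limit: min(5, 3) = 3.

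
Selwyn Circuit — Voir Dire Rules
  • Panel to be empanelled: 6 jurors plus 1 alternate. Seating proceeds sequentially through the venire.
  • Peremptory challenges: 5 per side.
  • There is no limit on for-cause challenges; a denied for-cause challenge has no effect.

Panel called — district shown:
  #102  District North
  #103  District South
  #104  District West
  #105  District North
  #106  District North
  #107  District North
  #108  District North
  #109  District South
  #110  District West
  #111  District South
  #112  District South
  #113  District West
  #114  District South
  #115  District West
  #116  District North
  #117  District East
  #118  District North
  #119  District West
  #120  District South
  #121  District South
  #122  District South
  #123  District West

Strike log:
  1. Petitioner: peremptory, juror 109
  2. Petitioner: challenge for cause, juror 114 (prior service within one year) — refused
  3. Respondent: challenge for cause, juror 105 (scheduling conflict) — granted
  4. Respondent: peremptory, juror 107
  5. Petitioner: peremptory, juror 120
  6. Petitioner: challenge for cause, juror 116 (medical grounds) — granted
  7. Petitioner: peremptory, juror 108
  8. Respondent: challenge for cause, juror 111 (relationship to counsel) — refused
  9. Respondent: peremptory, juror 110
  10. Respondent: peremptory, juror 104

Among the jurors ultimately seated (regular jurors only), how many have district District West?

1

Removed: #104, #105, #107, #108, #109, #110, #116, #120.
Seated jurors 1–6: #102, #103, #106, #111, #112, #113 (alternates #114 not counted).
Of those, in District West: #113 → 1.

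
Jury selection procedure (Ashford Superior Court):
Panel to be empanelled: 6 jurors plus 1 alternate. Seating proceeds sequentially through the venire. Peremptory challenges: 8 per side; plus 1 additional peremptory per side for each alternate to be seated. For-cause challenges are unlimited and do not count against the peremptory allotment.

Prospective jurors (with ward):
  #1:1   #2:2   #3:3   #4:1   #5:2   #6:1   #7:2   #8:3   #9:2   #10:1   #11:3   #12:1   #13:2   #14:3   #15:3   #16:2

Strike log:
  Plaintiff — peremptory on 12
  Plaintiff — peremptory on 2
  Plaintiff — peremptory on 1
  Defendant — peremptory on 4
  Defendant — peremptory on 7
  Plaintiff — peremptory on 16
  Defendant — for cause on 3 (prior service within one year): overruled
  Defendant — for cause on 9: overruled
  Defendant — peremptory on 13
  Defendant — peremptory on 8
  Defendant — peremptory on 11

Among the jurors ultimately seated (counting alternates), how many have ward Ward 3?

Removed: #1, #2, #4, #7, #8, #11, #12, #13, #16.
Seated (7 incl. alternates): #3, #5, #6, #9, #10, #14, #15.
Of those, in Ward 3: #3, #14, #15 → 3.

3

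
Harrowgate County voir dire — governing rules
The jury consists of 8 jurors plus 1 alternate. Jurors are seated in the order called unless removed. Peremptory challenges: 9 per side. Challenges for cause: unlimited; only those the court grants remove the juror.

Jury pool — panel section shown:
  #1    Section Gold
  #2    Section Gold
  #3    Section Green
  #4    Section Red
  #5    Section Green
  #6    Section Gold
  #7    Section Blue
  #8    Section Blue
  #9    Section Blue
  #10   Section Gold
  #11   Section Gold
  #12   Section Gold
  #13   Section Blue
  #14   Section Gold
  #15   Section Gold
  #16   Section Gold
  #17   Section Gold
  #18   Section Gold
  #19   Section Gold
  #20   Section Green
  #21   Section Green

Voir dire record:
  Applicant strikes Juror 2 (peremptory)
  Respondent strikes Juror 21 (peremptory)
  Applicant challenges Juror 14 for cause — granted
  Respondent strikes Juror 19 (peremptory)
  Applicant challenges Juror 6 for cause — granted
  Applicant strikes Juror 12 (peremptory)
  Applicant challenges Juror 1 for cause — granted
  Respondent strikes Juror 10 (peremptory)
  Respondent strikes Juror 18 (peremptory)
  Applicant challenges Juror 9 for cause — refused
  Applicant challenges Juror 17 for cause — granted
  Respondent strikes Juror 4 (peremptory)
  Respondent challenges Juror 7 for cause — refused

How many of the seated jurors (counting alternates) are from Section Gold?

3

Removed: #1, #2, #4, #6, #10, #12, #14, #17, #18, #19, #21.
Seated (9 incl. alternates): #3, #5, #7, #8, #9, #11, #13, #15, #16.
Of those, in Section Gold: #11, #15, #16 → 3.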